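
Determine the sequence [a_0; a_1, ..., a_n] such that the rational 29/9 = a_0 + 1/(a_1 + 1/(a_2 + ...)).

Run the Euclidean algorithm on 29 and 9; the successive quotients are the partial quotients a_0, a_1, ... (each step inverts the fractional part left over by the previous one):
  29 = 3*9 + 2, so a_0 = 3.
  9 = 4*2 + 1, so a_1 = 4.
  2 = 2*1 + 0, so a_2 = 2.
The remainder reaches 0 after 3 divisions, so the expansion has 3 partial quotients, read off in order.

[3; 4, 2]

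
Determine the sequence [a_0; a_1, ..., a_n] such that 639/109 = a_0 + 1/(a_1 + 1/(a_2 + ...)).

[5; 1, 6, 3, 1, 3]

Run the Euclidean algorithm on 639 and 109; the successive quotients are the partial quotients a_0, a_1, ... (each step inverts the fractional part left over by the previous one):
  639 = 5*109 + 94, so a_0 = 5.
  109 = 1*94 + 15, so a_1 = 1.
  94 = 6*15 + 4, so a_2 = 6.
  15 = 3*4 + 3, so a_3 = 3.
  4 = 1*3 + 1, so a_4 = 1.
  3 = 3*1 + 0, so a_5 = 3.
The remainder reaches 0 after 6 divisions, so the expansion has 6 partial quotients, read off in order.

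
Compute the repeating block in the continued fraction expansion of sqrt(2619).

Write x_i = (sqrt(2619) + m_i)/d_i with (m_0, d_0) = (0, 1). a_0 = floor(sqrt(2619)) = 51, since 51^2 = 2601 <= 2619 < 2704 = 52^2.
Iterate m_{i+1} = d_i*a_i - m_i, d_{i+1} = (2619 - m_{i+1}^2)/d_i, a_{i+1} = floor((a_0 + m_{i+1})/d_{i+1}):
  m_1 = 1*51 - 0 = 51, d_1 = (2619 - 51^2)/1 = 18/1 = 18, a_1 = floor((51 + 51)/18) = 5.
  m_2 = 18*5 - 51 = 39, d_2 = (2619 - 39^2)/18 = 1098/18 = 61, a_2 = floor((51 + 39)/61) = 1.
  m_3 = 61*1 - 39 = 22, d_3 = (2619 - 22^2)/61 = 2135/61 = 35, a_3 = floor((51 + 22)/35) = 2.
  m_4 = 35*2 - 22 = 48, d_4 = (2619 - 48^2)/35 = 315/35 = 9, a_4 = floor((51 + 48)/9) = 11.
  m_5 = 9*11 - 48 = 51, d_5 = (2619 - 51^2)/9 = 18/9 = 2, a_5 = floor((51 + 51)/2) = 51.
  m_6 = 2*51 - 51 = 51, d_6 = (2619 - 51^2)/2 = 18/2 = 9, a_6 = floor((51 + 51)/9) = 11.
  m_7 = 9*11 - 51 = 48, d_7 = (2619 - 48^2)/9 = 315/9 = 35, a_7 = floor((51 + 48)/35) = 2.
  m_8 = 35*2 - 48 = 22, d_8 = (2619 - 22^2)/35 = 2135/35 = 61, a_8 = floor((51 + 22)/61) = 1.
  m_9 = 61*1 - 22 = 39, d_9 = (2619 - 39^2)/61 = 1098/61 = 18, a_9 = floor((51 + 39)/18) = 5.
  m_10 = 18*5 - 39 = 51, d_10 = (2619 - 51^2)/18 = 18/18 = 1, a_10 = floor((51 + 51)/1) = 102.
  m_11 = 1*102 - 51 = 51, d_11 = (2619 - 51^2)/1 = 18/1 = 18: (m_11, d_11) = (m_1, d_1) = (51, 18), so from here the quotients repeat a_1, ..., a_10; the period length is 10.
Hence the expansion of sqrt(2619) is a_0 = 51 followed by the repeating block 5, 1, 2, 11, 51, 11, 2, 1, 5, 102 (period 10).

[51; (5, 1, 2, 11, 51, 11, 2, 1, 5, 102)]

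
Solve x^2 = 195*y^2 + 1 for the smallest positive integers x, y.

(x, y) = (14, 1)

First expand sqrt(195) as a continued fraction. With x_i = (sqrt(195) + m_i)/d_i and (m_0, d_0) = (0, 1): a_0 = floor(sqrt(195)) = 13, since 13^2 = 169 <= 195 < 196 = 14^2.
Iterate m_{i+1} = d_i*a_i - m_i, d_{i+1} = (195 - m_{i+1}^2)/d_i, a_{i+1} = floor((a_0 + m_{i+1})/d_{i+1}):
  m_1 = 1*13 - 0 = 13, d_1 = (195 - 13^2)/1 = 26/1 = 26, a_1 = floor((13 + 13)/26) = 1.
  m_2 = 26*1 - 13 = 13, d_2 = (195 - 13^2)/26 = 26/26 = 1, a_2 = floor((13 + 13)/1) = 26.
  m_3 = 1*26 - 13 = 13, d_3 = (195 - 13^2)/1 = 26/1 = 26: (m_3, d_3) = (m_1, d_1) = (13, 26), so from here the quotients repeat a_1, a_2; the period length is 2.
So sqrt(195) = [13; (1, 26)] with period length k = 2.
k is even, so the fundamental solution of x^2 - 195y^2 = 1 is (p_{k-1}, q_{k-1}) = (p_1, q_1); compute convergents through index 1.
Convergents (p_i = a_i*p_{i-1} + p_{i-2}, q_i = a_i*q_{i-1} + q_{i-2} with p_{-2}=0, p_{-1}=1, q_{-2}=1, q_{-1}=0):
  i=0: a_0=13, p_0 = 13*1 + 0 = 13, q_0 = 13*0 + 1 = 1.
  i=1: a_1=1, p_1 = 1*13 + 1 = 14, q_1 = 1*1 + 0 = 1.
Check: 14^2 - 195*1^2 = 196 - 195 = 1, so (x, y) = (14, 1) solves the equation, and by the theorem it is the least positive solution.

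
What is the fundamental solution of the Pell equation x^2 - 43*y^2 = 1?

(x, y) = (3482, 531)

First expand sqrt(43) as a continued fraction. With x_i = (sqrt(43) + m_i)/d_i and (m_0, d_0) = (0, 1): a_0 = floor(sqrt(43)) = 6, since 6^2 = 36 <= 43 < 49 = 7^2.
Iterate m_{i+1} = d_i*a_i - m_i, d_{i+1} = (43 - m_{i+1}^2)/d_i, a_{i+1} = floor((a_0 + m_{i+1})/d_{i+1}):
  m_1 = 1*6 - 0 = 6, d_1 = (43 - 6^2)/1 = 7/1 = 7, a_1 = floor((6 + 6)/7) = 1.
  m_2 = 7*1 - 6 = 1, d_2 = (43 - 1^2)/7 = 42/7 = 6, a_2 = floor((6 + 1)/6) = 1.
  m_3 = 6*1 - 1 = 5, d_3 = (43 - 5^2)/6 = 18/6 = 3, a_3 = floor((6 + 5)/3) = 3.
  m_4 = 3*3 - 5 = 4, d_4 = (43 - 4^2)/3 = 27/3 = 9, a_4 = floor((6 + 4)/9) = 1.
  m_5 = 9*1 - 4 = 5, d_5 = (43 - 5^2)/9 = 18/9 = 2, a_5 = floor((6 + 5)/2) = 5.
  m_6 = 2*5 - 5 = 5, d_6 = (43 - 5^2)/2 = 18/2 = 9, a_6 = floor((6 + 5)/9) = 1.
  m_7 = 9*1 - 5 = 4, d_7 = (43 - 4^2)/9 = 27/9 = 3, a_7 = floor((6 + 4)/3) = 3.
  m_8 = 3*3 - 4 = 5, d_8 = (43 - 5^2)/3 = 18/3 = 6, a_8 = floor((6 + 5)/6) = 1.
  m_9 = 6*1 - 5 = 1, d_9 = (43 - 1^2)/6 = 42/6 = 7, a_9 = floor((6 + 1)/7) = 1.
  m_10 = 7*1 - 1 = 6, d_10 = (43 - 6^2)/7 = 7/7 = 1, a_10 = floor((6 + 6)/1) = 12.
  m_11 = 1*12 - 6 = 6, d_11 = (43 - 6^2)/1 = 7/1 = 7: (m_11, d_11) = (m_1, d_1) = (6, 7), so from here the quotients repeat a_1, ..., a_10; the period length is 10.
So sqrt(43) = [6; (1, 1, 3, 1, 5, 1, 3, 1, 1, 12)] with period length k = 10.
k is even, so the fundamental solution of x^2 - 43y^2 = 1 is (p_{k-1}, q_{k-1}) = (p_9, q_9); compute convergents through index 9.
Convergents (p_i = a_i*p_{i-1} + p_{i-2}, q_i = a_i*q_{i-1} + q_{i-2} with p_{-2}=0, p_{-1}=1, q_{-2}=1, q_{-1}=0):
  i=0: a_0=6, p_0 = 6*1 + 0 = 6, q_0 = 6*0 + 1 = 1.
  i=1: a_1=1, p_1 = 1*6 + 1 = 7, q_1 = 1*1 + 0 = 1.
  i=2: a_2=1, p_2 = 1*7 + 6 = 13, q_2 = 1*1 + 1 = 2.
  i=3: a_3=3, p_3 = 3*13 + 7 = 46, q_3 = 3*2 + 1 = 7.
  i=4: a_4=1, p_4 = 1*46 + 13 = 59, q_4 = 1*7 + 2 = 9.
  i=5: a_5=5, p_5 = 5*59 + 46 = 341, q_5 = 5*9 + 7 = 52.
  i=6: a_6=1, p_6 = 1*341 + 59 = 400, q_6 = 1*52 + 9 = 61.
  i=7: a_7=3, p_7 = 3*400 + 341 = 1541, q_7 = 3*61 + 52 = 235.
  i=8: a_8=1, p_8 = 1*1541 + 400 = 1941, q_8 = 1*235 + 61 = 296.
  i=9: a_9=1, p_9 = 1*1941 + 1541 = 3482, q_9 = 1*296 + 235 = 531.
Check: 3482^2 - 43*531^2 = 12124324 - 12124323 = 1, so (x, y) = (3482, 531) solves the equation, and by the theorem it is the least positive solution.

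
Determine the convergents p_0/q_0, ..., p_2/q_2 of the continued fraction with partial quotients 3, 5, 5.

Using the convergent recurrence p_i = a_i*p_{i-1} + p_{i-2}, q_i = a_i*q_{i-1} + q_{i-2} with p_{-2}=0, p_{-1}=1, q_{-2}=1, q_{-1}=0:
  i=0: a_0=3, p_0 = 3*1 + 0 = 3, q_0 = 3*0 + 1 = 1.
  i=1: a_1=5, p_1 = 5*3 + 1 = 16, q_1 = 5*1 + 0 = 5.
  i=2: a_2=5, p_2 = 5*16 + 3 = 83, q_2 = 5*5 + 1 = 26.

3/1, 16/5, 83/26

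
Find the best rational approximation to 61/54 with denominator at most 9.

9/8

Expand x = 61/54 as a continued fraction with the Euclidean algorithm:
  61 = 1*54 + 7, so a_0 = 1.
  54 = 7*7 + 5, so a_1 = 7.
  7 = 1*5 + 2, so a_2 = 1.
  5 = 2*2 + 1, so a_3 = 2.
  2 = 2*1 + 0, so a_4 = 2.
so x = [1; 7, 1, 2, 2].
Convergents (p_i = a_i*p_{i-1} + p_{i-2}, q_i = a_i*q_{i-1} + q_{i-2} with p_{-2}=0, p_{-1}=1, q_{-2}=1, q_{-1}=0), until the denominator exceeds 9:
  i=0: a_0=1, p_0 = 1*1 + 0 = 1, q_0 = 1*0 + 1 = 1.
  i=1: a_1=7, p_1 = 7*1 + 1 = 8, q_1 = 7*1 + 0 = 7.
  i=2: a_2=1, p_2 = 1*8 + 1 = 9, q_2 = 1*7 + 1 = 8.
  i=3: a_3=2, p_3 = 2*9 + 8 = 26, q_3 = 2*8 + 7 = 23.
q_3 = 23 > 9, so the last convergent with denominator <= 9 is p_2/q_2 = 9/8.
The closest fraction with denominator <= 9 is either p_2/q_2 or the intermediate fraction (k*p_2 + p_1)/(k*q_2 + q_1) with the largest k >= 1 whose denominator stays <= 9; these approach x as k grows, and every other convergent or intermediate fraction in range is farther away.
Largest k: floor((9 - q_1)/q_2) = floor((9 - 7)/8) = 0.
Since k = 0, no intermediate fraction beyond p_2/q_2 has denominator <= 9, so the convergent 9/8 is the closest (its error is |61*8 - 9*54|/(54*8) = 2/432).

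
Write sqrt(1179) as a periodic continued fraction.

[34; (2, 1, 33, 1, 2, 68)]

Write x_i = (sqrt(1179) + m_i)/d_i with (m_0, d_0) = (0, 1). a_0 = floor(sqrt(1179)) = 34, since 34^2 = 1156 <= 1179 < 1225 = 35^2.
Iterate m_{i+1} = d_i*a_i - m_i, d_{i+1} = (1179 - m_{i+1}^2)/d_i, a_{i+1} = floor((a_0 + m_{i+1})/d_{i+1}):
  m_1 = 1*34 - 0 = 34, d_1 = (1179 - 34^2)/1 = 23/1 = 23, a_1 = floor((34 + 34)/23) = 2.
  m_2 = 23*2 - 34 = 12, d_2 = (1179 - 12^2)/23 = 1035/23 = 45, a_2 = floor((34 + 12)/45) = 1.
  m_3 = 45*1 - 12 = 33, d_3 = (1179 - 33^2)/45 = 90/45 = 2, a_3 = floor((34 + 33)/2) = 33.
  m_4 = 2*33 - 33 = 33, d_4 = (1179 - 33^2)/2 = 90/2 = 45, a_4 = floor((34 + 33)/45) = 1.
  m_5 = 45*1 - 33 = 12, d_5 = (1179 - 12^2)/45 = 1035/45 = 23, a_5 = floor((34 + 12)/23) = 2.
  m_6 = 23*2 - 12 = 34, d_6 = (1179 - 34^2)/23 = 23/23 = 1, a_6 = floor((34 + 34)/1) = 68.
  m_7 = 1*68 - 34 = 34, d_7 = (1179 - 34^2)/1 = 23/1 = 23: (m_7, d_7) = (m_1, d_1) = (34, 23), so from here the quotients repeat a_1, ..., a_6; the period length is 6.
Hence the expansion of sqrt(1179) is a_0 = 34 followed by the repeating block 2, 1, 33, 1, 2, 68 (period 6).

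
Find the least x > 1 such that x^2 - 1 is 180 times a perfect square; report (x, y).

First expand sqrt(180) as a continued fraction. With x_i = (sqrt(180) + m_i)/d_i and (m_0, d_0) = (0, 1): a_0 = floor(sqrt(180)) = 13, since 13^2 = 169 <= 180 < 196 = 14^2.
Iterate m_{i+1} = d_i*a_i - m_i, d_{i+1} = (180 - m_{i+1}^2)/d_i, a_{i+1} = floor((a_0 + m_{i+1})/d_{i+1}):
  m_1 = 1*13 - 0 = 13, d_1 = (180 - 13^2)/1 = 11/1 = 11, a_1 = floor((13 + 13)/11) = 2.
  m_2 = 11*2 - 13 = 9, d_2 = (180 - 9^2)/11 = 99/11 = 9, a_2 = floor((13 + 9)/9) = 2.
  m_3 = 9*2 - 9 = 9, d_3 = (180 - 9^2)/9 = 99/9 = 11, a_3 = floor((13 + 9)/11) = 2.
  m_4 = 11*2 - 9 = 13, d_4 = (180 - 13^2)/11 = 11/11 = 1, a_4 = floor((13 + 13)/1) = 26.
  m_5 = 1*26 - 13 = 13, d_5 = (180 - 13^2)/1 = 11/1 = 11: (m_5, d_5) = (m_1, d_1) = (13, 11), so from here the quotients repeat a_1, ..., a_4; the period length is 4.
So sqrt(180) = [13; (2, 2, 2, 26)] with period length k = 4.
k is even, so the fundamental solution of x^2 - 180y^2 = 1 is (p_{k-1}, q_{k-1}) = (p_3, q_3); compute convergents through index 3.
Convergents (p_i = a_i*p_{i-1} + p_{i-2}, q_i = a_i*q_{i-1} + q_{i-2} with p_{-2}=0, p_{-1}=1, q_{-2}=1, q_{-1}=0):
  i=0: a_0=13, p_0 = 13*1 + 0 = 13, q_0 = 13*0 + 1 = 1.
  i=1: a_1=2, p_1 = 2*13 + 1 = 27, q_1 = 2*1 + 0 = 2.
  i=2: a_2=2, p_2 = 2*27 + 13 = 67, q_2 = 2*2 + 1 = 5.
  i=3: a_3=2, p_3 = 2*67 + 27 = 161, q_3 = 2*5 + 2 = 12.
Check: 161^2 - 180*12^2 = 25921 - 25920 = 1, so (x, y) = (161, 12) solves the equation, and by the theorem it is the least positive solution.

(x, y) = (161, 12)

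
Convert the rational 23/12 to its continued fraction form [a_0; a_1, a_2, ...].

[1; 1, 11]

Run the Euclidean algorithm on 23 and 12; the successive quotients are the partial quotients a_0, a_1, ... (each step inverts the fractional part left over by the previous one):
  23 = 1*12 + 11, so a_0 = 1.
  12 = 1*11 + 1, so a_1 = 1.
  11 = 11*1 + 0, so a_2 = 11.
The remainder reaches 0 after 3 divisions, so the expansion has 3 partial quotients, read off in order.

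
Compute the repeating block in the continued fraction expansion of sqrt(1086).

Write x_i = (sqrt(1086) + m_i)/d_i with (m_0, d_0) = (0, 1). a_0 = floor(sqrt(1086)) = 32, since 32^2 = 1024 <= 1086 < 1089 = 33^2.
Iterate m_{i+1} = d_i*a_i - m_i, d_{i+1} = (1086 - m_{i+1}^2)/d_i, a_{i+1} = floor((a_0 + m_{i+1})/d_{i+1}):
  m_1 = 1*32 - 0 = 32, d_1 = (1086 - 32^2)/1 = 62/1 = 62, a_1 = floor((32 + 32)/62) = 1.
  m_2 = 62*1 - 32 = 30, d_2 = (1086 - 30^2)/62 = 186/62 = 3, a_2 = floor((32 + 30)/3) = 20.
  m_3 = 3*20 - 30 = 30, d_3 = (1086 - 30^2)/3 = 186/3 = 62, a_3 = floor((32 + 30)/62) = 1.
  m_4 = 62*1 - 30 = 32, d_4 = (1086 - 32^2)/62 = 62/62 = 1, a_4 = floor((32 + 32)/1) = 64.
  m_5 = 1*64 - 32 = 32, d_5 = (1086 - 32^2)/1 = 62/1 = 62: (m_5, d_5) = (m_1, d_1) = (32, 62), so from here the quotients repeat a_1, ..., a_4; the period length is 4.
Hence the expansion of sqrt(1086) is a_0 = 32 followed by the repeating block 1, 20, 1, 64 (period 4).

[32; (1, 20, 1, 64)]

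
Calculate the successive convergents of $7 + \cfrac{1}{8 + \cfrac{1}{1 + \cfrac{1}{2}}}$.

7/1, 57/8, 64/9, 185/26

Using the convergent recurrence p_i = a_i*p_{i-1} + p_{i-2}, q_i = a_i*q_{i-1} + q_{i-2} with p_{-2}=0, p_{-1}=1, q_{-2}=1, q_{-1}=0:
  i=0: a_0=7, p_0 = 7*1 + 0 = 7, q_0 = 7*0 + 1 = 1.
  i=1: a_1=8, p_1 = 8*7 + 1 = 57, q_1 = 8*1 + 0 = 8.
  i=2: a_2=1, p_2 = 1*57 + 7 = 64, q_2 = 1*8 + 1 = 9.
  i=3: a_3=2, p_3 = 2*64 + 57 = 185, q_3 = 2*9 + 8 = 26.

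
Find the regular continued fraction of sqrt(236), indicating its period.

[15; (2, 1, 3, 5, 1, 6, 1, 5, 3, 1, 2, 30)]

Write x_i = (sqrt(236) + m_i)/d_i with (m_0, d_0) = (0, 1). a_0 = floor(sqrt(236)) = 15, since 15^2 = 225 <= 236 < 256 = 16^2.
Iterate m_{i+1} = d_i*a_i - m_i, d_{i+1} = (236 - m_{i+1}^2)/d_i, a_{i+1} = floor((a_0 + m_{i+1})/d_{i+1}):
  m_1 = 1*15 - 0 = 15, d_1 = (236 - 15^2)/1 = 11/1 = 11, a_1 = floor((15 + 15)/11) = 2.
  m_2 = 11*2 - 15 = 7, d_2 = (236 - 7^2)/11 = 187/11 = 17, a_2 = floor((15 + 7)/17) = 1.
  m_3 = 17*1 - 7 = 10, d_3 = (236 - 10^2)/17 = 136/17 = 8, a_3 = floor((15 + 10)/8) = 3.
  m_4 = 8*3 - 10 = 14, d_4 = (236 - 14^2)/8 = 40/8 = 5, a_4 = floor((15 + 14)/5) = 5.
  m_5 = 5*5 - 14 = 11, d_5 = (236 - 11^2)/5 = 115/5 = 23, a_5 = floor((15 + 11)/23) = 1.
  m_6 = 23*1 - 11 = 12, d_6 = (236 - 12^2)/23 = 92/23 = 4, a_6 = floor((15 + 12)/4) = 6.
  m_7 = 4*6 - 12 = 12, d_7 = (236 - 12^2)/4 = 92/4 = 23, a_7 = floor((15 + 12)/23) = 1.
  m_8 = 23*1 - 12 = 11, d_8 = (236 - 11^2)/23 = 115/23 = 5, a_8 = floor((15 + 11)/5) = 5.
  m_9 = 5*5 - 11 = 14, d_9 = (236 - 14^2)/5 = 40/5 = 8, a_9 = floor((15 + 14)/8) = 3.
  m_10 = 8*3 - 14 = 10, d_10 = (236 - 10^2)/8 = 136/8 = 17, a_10 = floor((15 + 10)/17) = 1.
  m_11 = 17*1 - 10 = 7, d_11 = (236 - 7^2)/17 = 187/17 = 11, a_11 = floor((15 + 7)/11) = 2.
  m_12 = 11*2 - 7 = 15, d_12 = (236 - 15^2)/11 = 11/11 = 1, a_12 = floor((15 + 15)/1) = 30.
  m_13 = 1*30 - 15 = 15, d_13 = (236 - 15^2)/1 = 11/1 = 11: (m_13, d_13) = (m_1, d_1) = (15, 11), so from here the quotients repeat a_1, ..., a_12; the period length is 12.
Hence the expansion of sqrt(236) is a_0 = 15 followed by the repeating block 2, 1, 3, 5, 1, 6, 1, 5, 3, 1, 2, 30 (period 12).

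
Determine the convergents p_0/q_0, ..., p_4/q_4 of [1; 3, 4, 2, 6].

1/1, 4/3, 17/13, 38/29, 245/187

Using the convergent recurrence p_i = a_i*p_{i-1} + p_{i-2}, q_i = a_i*q_{i-1} + q_{i-2} with p_{-2}=0, p_{-1}=1, q_{-2}=1, q_{-1}=0:
  i=0: a_0=1, p_0 = 1*1 + 0 = 1, q_0 = 1*0 + 1 = 1.
  i=1: a_1=3, p_1 = 3*1 + 1 = 4, q_1 = 3*1 + 0 = 3.
  i=2: a_2=4, p_2 = 4*4 + 1 = 17, q_2 = 4*3 + 1 = 13.
  i=3: a_3=2, p_3 = 2*17 + 4 = 38, q_3 = 2*13 + 3 = 29.
  i=4: a_4=6, p_4 = 6*38 + 17 = 245, q_4 = 6*29 + 13 = 187.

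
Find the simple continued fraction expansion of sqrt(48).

Write x_i = (sqrt(48) + m_i)/d_i with (m_0, d_0) = (0, 1). a_0 = floor(sqrt(48)) = 6, since 6^2 = 36 <= 48 < 49 = 7^2.
Iterate m_{i+1} = d_i*a_i - m_i, d_{i+1} = (48 - m_{i+1}^2)/d_i, a_{i+1} = floor((a_0 + m_{i+1})/d_{i+1}):
  m_1 = 1*6 - 0 = 6, d_1 = (48 - 6^2)/1 = 12/1 = 12, a_1 = floor((6 + 6)/12) = 1.
  m_2 = 12*1 - 6 = 6, d_2 = (48 - 6^2)/12 = 12/12 = 1, a_2 = floor((6 + 6)/1) = 12.
  m_3 = 1*12 - 6 = 6, d_3 = (48 - 6^2)/1 = 12/1 = 12: (m_3, d_3) = (m_1, d_1) = (6, 12), so from here the quotients repeat a_1, a_2; the period length is 2.
Hence the expansion of sqrt(48) is a_0 = 6 followed by the repeating block 1, 12 (period 2).

[6; (1, 12)]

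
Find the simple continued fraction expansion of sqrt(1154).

[33; (1, 32, 1, 66)]

Write x_i = (sqrt(1154) + m_i)/d_i with (m_0, d_0) = (0, 1). a_0 = floor(sqrt(1154)) = 33, since 33^2 = 1089 <= 1154 < 1156 = 34^2.
Iterate m_{i+1} = d_i*a_i - m_i, d_{i+1} = (1154 - m_{i+1}^2)/d_i, a_{i+1} = floor((a_0 + m_{i+1})/d_{i+1}):
  m_1 = 1*33 - 0 = 33, d_1 = (1154 - 33^2)/1 = 65/1 = 65, a_1 = floor((33 + 33)/65) = 1.
  m_2 = 65*1 - 33 = 32, d_2 = (1154 - 32^2)/65 = 130/65 = 2, a_2 = floor((33 + 32)/2) = 32.
  m_3 = 2*32 - 32 = 32, d_3 = (1154 - 32^2)/2 = 130/2 = 65, a_3 = floor((33 + 32)/65) = 1.
  m_4 = 65*1 - 32 = 33, d_4 = (1154 - 33^2)/65 = 65/65 = 1, a_4 = floor((33 + 33)/1) = 66.
  m_5 = 1*66 - 33 = 33, d_5 = (1154 - 33^2)/1 = 65/1 = 65: (m_5, d_5) = (m_1, d_1) = (33, 65), so from here the quotients repeat a_1, ..., a_4; the period length is 4.
Hence the expansion of sqrt(1154) is a_0 = 33 followed by the repeating block 1, 32, 1, 66 (period 4).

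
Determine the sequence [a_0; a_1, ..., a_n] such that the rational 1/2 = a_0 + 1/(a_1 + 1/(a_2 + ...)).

Run the Euclidean algorithm on 1 and 2; the successive quotients are the partial quotients a_0, a_1, ... (each step inverts the fractional part left over by the previous one):
  1 = 0*2 + 1, so a_0 = 0.
  2 = 2*1 + 0, so a_1 = 2.
The remainder reaches 0 after 2 divisions, so the expansion has 2 partial quotients, read off in order.

[0; 2]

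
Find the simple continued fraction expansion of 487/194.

Run the Euclidean algorithm on 487 and 194; the successive quotients are the partial quotients a_0, a_1, ... (each step inverts the fractional part left over by the previous one):
  487 = 2*194 + 99, so a_0 = 2.
  194 = 1*99 + 95, so a_1 = 1.
  99 = 1*95 + 4, so a_2 = 1.
  95 = 23*4 + 3, so a_3 = 23.
  4 = 1*3 + 1, so a_4 = 1.
  3 = 3*1 + 0, so a_5 = 3.
The remainder reaches 0 after 6 divisions, so the expansion has 6 partial quotients, read off in order.

[2; 1, 1, 23, 1, 3]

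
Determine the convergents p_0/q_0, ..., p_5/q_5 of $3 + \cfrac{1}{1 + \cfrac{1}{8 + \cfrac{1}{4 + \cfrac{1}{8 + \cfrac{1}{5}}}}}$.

Using the convergent recurrence p_i = a_i*p_{i-1} + p_{i-2}, q_i = a_i*q_{i-1} + q_{i-2} with p_{-2}=0, p_{-1}=1, q_{-2}=1, q_{-1}=0:
  i=0: a_0=3, p_0 = 3*1 + 0 = 3, q_0 = 3*0 + 1 = 1.
  i=1: a_1=1, p_1 = 1*3 + 1 = 4, q_1 = 1*1 + 0 = 1.
  i=2: a_2=8, p_2 = 8*4 + 3 = 35, q_2 = 8*1 + 1 = 9.
  i=3: a_3=4, p_3 = 4*35 + 4 = 144, q_3 = 4*9 + 1 = 37.
  i=4: a_4=8, p_4 = 8*144 + 35 = 1187, q_4 = 8*37 + 9 = 305.
  i=5: a_5=5, p_5 = 5*1187 + 144 = 6079, q_5 = 5*305 + 37 = 1562.

3/1, 4/1, 35/9, 144/37, 1187/305, 6079/1562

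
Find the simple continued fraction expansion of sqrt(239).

Write x_i = (sqrt(239) + m_i)/d_i with (m_0, d_0) = (0, 1). a_0 = floor(sqrt(239)) = 15, since 15^2 = 225 <= 239 < 256 = 16^2.
Iterate m_{i+1} = d_i*a_i - m_i, d_{i+1} = (239 - m_{i+1}^2)/d_i, a_{i+1} = floor((a_0 + m_{i+1})/d_{i+1}):
  m_1 = 1*15 - 0 = 15, d_1 = (239 - 15^2)/1 = 14/1 = 14, a_1 = floor((15 + 15)/14) = 2.
  m_2 = 14*2 - 15 = 13, d_2 = (239 - 13^2)/14 = 70/14 = 5, a_2 = floor((15 + 13)/5) = 5.
  m_3 = 5*5 - 13 = 12, d_3 = (239 - 12^2)/5 = 95/5 = 19, a_3 = floor((15 + 12)/19) = 1.
  m_4 = 19*1 - 12 = 7, d_4 = (239 - 7^2)/19 = 190/19 = 10, a_4 = floor((15 + 7)/10) = 2.
  m_5 = 10*2 - 7 = 13, d_5 = (239 - 13^2)/10 = 70/10 = 7, a_5 = floor((15 + 13)/7) = 4.
  m_6 = 7*4 - 13 = 15, d_6 = (239 - 15^2)/7 = 14/7 = 2, a_6 = floor((15 + 15)/2) = 15.
  m_7 = 2*15 - 15 = 15, d_7 = (239 - 15^2)/2 = 14/2 = 7, a_7 = floor((15 + 15)/7) = 4.
  m_8 = 7*4 - 15 = 13, d_8 = (239 - 13^2)/7 = 70/7 = 10, a_8 = floor((15 + 13)/10) = 2.
  m_9 = 10*2 - 13 = 7, d_9 = (239 - 7^2)/10 = 190/10 = 19, a_9 = floor((15 + 7)/19) = 1.
  m_10 = 19*1 - 7 = 12, d_10 = (239 - 12^2)/19 = 95/19 = 5, a_10 = floor((15 + 12)/5) = 5.
  m_11 = 5*5 - 12 = 13, d_11 = (239 - 13^2)/5 = 70/5 = 14, a_11 = floor((15 + 13)/14) = 2.
  m_12 = 14*2 - 13 = 15, d_12 = (239 - 15^2)/14 = 14/14 = 1, a_12 = floor((15 + 15)/1) = 30.
  m_13 = 1*30 - 15 = 15, d_13 = (239 - 15^2)/1 = 14/1 = 14: (m_13, d_13) = (m_1, d_1) = (15, 14), so from here the quotients repeat a_1, ..., a_12; the period length is 12.
Hence the expansion of sqrt(239) is a_0 = 15 followed by the repeating block 2, 5, 1, 2, 4, 15, 4, 2, 1, 5, 2, 30 (period 12).

[15; (2, 5, 1, 2, 4, 15, 4, 2, 1, 5, 2, 30)]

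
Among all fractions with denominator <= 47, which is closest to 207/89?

107/46

Expand x = 207/89 as a continued fraction with the Euclidean algorithm:
  207 = 2*89 + 29, so a_0 = 2.
  89 = 3*29 + 2, so a_1 = 3.
  29 = 14*2 + 1, so a_2 = 14.
  2 = 2*1 + 0, so a_3 = 2.
so x = [2; 3, 14, 2].
Convergents (p_i = a_i*p_{i-1} + p_{i-2}, q_i = a_i*q_{i-1} + q_{i-2} with p_{-2}=0, p_{-1}=1, q_{-2}=1, q_{-1}=0), until the denominator exceeds 47:
  i=0: a_0=2, p_0 = 2*1 + 0 = 2, q_0 = 2*0 + 1 = 1.
  i=1: a_1=3, p_1 = 3*2 + 1 = 7, q_1 = 3*1 + 0 = 3.
  i=2: a_2=14, p_2 = 14*7 + 2 = 100, q_2 = 14*3 + 1 = 43.
  i=3: a_3=2, p_3 = 2*100 + 7 = 207, q_3 = 2*43 + 3 = 89.
q_3 = 89 > 47, so the last convergent with denominator <= 47 is p_2/q_2 = 100/43.
The closest fraction with denominator <= 47 is either p_2/q_2 or the intermediate fraction (k*p_2 + p_1)/(k*q_2 + q_1) with the largest k >= 1 whose denominator stays <= 47; these approach x as k grows, and every other convergent or intermediate fraction in range is farther away.
Largest k: floor((47 - q_1)/q_2) = floor((47 - 3)/43) = 1.
That gives (1*100 + 7)/(1*43 + 3) = 107/46.
Compare the errors: |x - 100/43| = |207*43 - 100*89|/(89*43) = 1/3827, and |x - 107/46| = |207*46 - 107*89|/(89*46) = 1/4094.
Cross-multiplying, 1*3827 = 3827 < 4094 = 1*4094, so 1/4094 is smaller: the intermediate fraction 107/46 is closer to x than 100/43.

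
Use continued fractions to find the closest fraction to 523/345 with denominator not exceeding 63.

47/31

Expand x = 523/345 as a continued fraction with the Euclidean algorithm:
  523 = 1*345 + 178, so a_0 = 1.
  345 = 1*178 + 167, so a_1 = 1.
  178 = 1*167 + 11, so a_2 = 1.
  167 = 15*11 + 2, so a_3 = 15.
  11 = 5*2 + 1, so a_4 = 5.
  2 = 2*1 + 0, so a_5 = 2.
so x = [1; 1, 1, 15, 5, 2].
Convergents (p_i = a_i*p_{i-1} + p_{i-2}, q_i = a_i*q_{i-1} + q_{i-2} with p_{-2}=0, p_{-1}=1, q_{-2}=1, q_{-1}=0), until the denominator exceeds 63:
  i=0: a_0=1, p_0 = 1*1 + 0 = 1, q_0 = 1*0 + 1 = 1.
  i=1: a_1=1, p_1 = 1*1 + 1 = 2, q_1 = 1*1 + 0 = 1.
  i=2: a_2=1, p_2 = 1*2 + 1 = 3, q_2 = 1*1 + 1 = 2.
  i=3: a_3=15, p_3 = 15*3 + 2 = 47, q_3 = 15*2 + 1 = 31.
  i=4: a_4=5, p_4 = 5*47 + 3 = 238, q_4 = 5*31 + 2 = 157.
q_4 = 157 > 63, so the last convergent with denominator <= 63 is p_3/q_3 = 47/31.
The closest fraction with denominator <= 63 is either p_3/q_3 or the intermediate fraction (k*p_3 + p_2)/(k*q_3 + q_2) with the largest k >= 1 whose denominator stays <= 63; these approach x as k grows, and every other convergent or intermediate fraction in range is farther away.
Largest k: floor((63 - q_2)/q_3) = floor((63 - 2)/31) = 1.
That gives (1*47 + 3)/(1*31 + 2) = 50/33.
Compare the errors: |x - 47/31| = |523*31 - 47*345|/(345*31) = 2/10695, and |x - 50/33| = |523*33 - 50*345|/(345*33) = 9/11385.
Cross-multiplying, 2*11385 = 22770 < 96255 = 9*10695, so 2/10695 is smaller: the convergent 47/31 is closer to x than 50/33.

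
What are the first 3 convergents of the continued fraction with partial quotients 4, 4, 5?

Using the convergent recurrence p_i = a_i*p_{i-1} + p_{i-2}, q_i = a_i*q_{i-1} + q_{i-2} with p_{-2}=0, p_{-1}=1, q_{-2}=1, q_{-1}=0:
  i=0: a_0=4, p_0 = 4*1 + 0 = 4, q_0 = 4*0 + 1 = 1.
  i=1: a_1=4, p_1 = 4*4 + 1 = 17, q_1 = 4*1 + 0 = 4.
  i=2: a_2=5, p_2 = 5*17 + 4 = 89, q_2 = 5*4 + 1 = 21.

4/1, 17/4, 89/21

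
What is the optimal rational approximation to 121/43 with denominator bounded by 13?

Expand x = 121/43 as a continued fraction with the Euclidean algorithm:
  121 = 2*43 + 35, so a_0 = 2.
  43 = 1*35 + 8, so a_1 = 1.
  35 = 4*8 + 3, so a_2 = 4.
  8 = 2*3 + 2, so a_3 = 2.
  3 = 1*2 + 1, so a_4 = 1.
  2 = 2*1 + 0, so a_5 = 2.
so x = [2; 1, 4, 2, 1, 2].
Convergents (p_i = a_i*p_{i-1} + p_{i-2}, q_i = a_i*q_{i-1} + q_{i-2} with p_{-2}=0, p_{-1}=1, q_{-2}=1, q_{-1}=0), until the denominator exceeds 13:
  i=0: a_0=2, p_0 = 2*1 + 0 = 2, q_0 = 2*0 + 1 = 1.
  i=1: a_1=1, p_1 = 1*2 + 1 = 3, q_1 = 1*1 + 0 = 1.
  i=2: a_2=4, p_2 = 4*3 + 2 = 14, q_2 = 4*1 + 1 = 5.
  i=3: a_3=2, p_3 = 2*14 + 3 = 31, q_3 = 2*5 + 1 = 11.
  i=4: a_4=1, p_4 = 1*31 + 14 = 45, q_4 = 1*11 + 5 = 16.
q_4 = 16 > 13, so the last convergent with denominator <= 13 is p_3/q_3 = 31/11.
The closest fraction with denominator <= 13 is either p_3/q_3 or the intermediate fraction (k*p_3 + p_2)/(k*q_3 + q_2) with the largest k >= 1 whose denominator stays <= 13; these approach x as k grows, and every other convergent or intermediate fraction in range is farther away.
Largest k: floor((13 - q_2)/q_3) = floor((13 - 5)/11) = 0.
Since k = 0, no intermediate fraction beyond p_3/q_3 has denominator <= 13, so the convergent 31/11 is the closest (its error is |121*11 - 31*43|/(43*11) = 2/473).

31/11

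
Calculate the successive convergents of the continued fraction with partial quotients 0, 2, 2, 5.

Using the convergent recurrence p_i = a_i*p_{i-1} + p_{i-2}, q_i = a_i*q_{i-1} + q_{i-2} with p_{-2}=0, p_{-1}=1, q_{-2}=1, q_{-1}=0:
  i=0: a_0=0, p_0 = 0*1 + 0 = 0, q_0 = 0*0 + 1 = 1.
  i=1: a_1=2, p_1 = 2*0 + 1 = 1, q_1 = 2*1 + 0 = 2.
  i=2: a_2=2, p_2 = 2*1 + 0 = 2, q_2 = 2*2 + 1 = 5.
  i=3: a_3=5, p_3 = 5*2 + 1 = 11, q_3 = 5*5 + 2 = 27.

0/1, 1/2, 2/5, 11/27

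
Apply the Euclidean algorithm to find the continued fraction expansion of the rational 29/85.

[0; 2, 1, 13, 2]

Run the Euclidean algorithm on 29 and 85; the successive quotients are the partial quotients a_0, a_1, ... (each step inverts the fractional part left over by the previous one):
  29 = 0*85 + 29, so a_0 = 0.
  85 = 2*29 + 27, so a_1 = 2.
  29 = 1*27 + 2, so a_2 = 1.
  27 = 13*2 + 1, so a_3 = 13.
  2 = 2*1 + 0, so a_4 = 2.
The remainder reaches 0 after 5 divisions, so the expansion has 5 partial quotients, read off in order.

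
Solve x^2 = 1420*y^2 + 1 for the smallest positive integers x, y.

(x, y) = (954809, 25338)

First expand sqrt(1420) as a continued fraction. With x_i = (sqrt(1420) + m_i)/d_i and (m_0, d_0) = (0, 1): a_0 = floor(sqrt(1420)) = 37, since 37^2 = 1369 <= 1420 < 1444 = 38^2.
Iterate m_{i+1} = d_i*a_i - m_i, d_{i+1} = (1420 - m_{i+1}^2)/d_i, a_{i+1} = floor((a_0 + m_{i+1})/d_{i+1}):
  m_1 = 1*37 - 0 = 37, d_1 = (1420 - 37^2)/1 = 51/1 = 51, a_1 = floor((37 + 37)/51) = 1.
  m_2 = 51*1 - 37 = 14, d_2 = (1420 - 14^2)/51 = 1224/51 = 24, a_2 = floor((37 + 14)/24) = 2.
  m_3 = 24*2 - 14 = 34, d_3 = (1420 - 34^2)/24 = 264/24 = 11, a_3 = floor((37 + 34)/11) = 6.
  m_4 = 11*6 - 34 = 32, d_4 = (1420 - 32^2)/11 = 396/11 = 36, a_4 = floor((37 + 32)/36) = 1.
  m_5 = 36*1 - 32 = 4, d_5 = (1420 - 4^2)/36 = 1404/36 = 39, a_5 = floor((37 + 4)/39) = 1.
  m_6 = 39*1 - 4 = 35, d_6 = (1420 - 35^2)/39 = 195/39 = 5, a_6 = floor((37 + 35)/5) = 14.
  m_7 = 5*14 - 35 = 35, d_7 = (1420 - 35^2)/5 = 195/5 = 39, a_7 = floor((37 + 35)/39) = 1.
  m_8 = 39*1 - 35 = 4, d_8 = (1420 - 4^2)/39 = 1404/39 = 36, a_8 = floor((37 + 4)/36) = 1.
  m_9 = 36*1 - 4 = 32, d_9 = (1420 - 32^2)/36 = 396/36 = 11, a_9 = floor((37 + 32)/11) = 6.
  m_10 = 11*6 - 32 = 34, d_10 = (1420 - 34^2)/11 = 264/11 = 24, a_10 = floor((37 + 34)/24) = 2.
  m_11 = 24*2 - 34 = 14, d_11 = (1420 - 14^2)/24 = 1224/24 = 51, a_11 = floor((37 + 14)/51) = 1.
  m_12 = 51*1 - 14 = 37, d_12 = (1420 - 37^2)/51 = 51/51 = 1, a_12 = floor((37 + 37)/1) = 74.
  m_13 = 1*74 - 37 = 37, d_13 = (1420 - 37^2)/1 = 51/1 = 51: (m_13, d_13) = (m_1, d_1) = (37, 51), so from here the quotients repeat a_1, ..., a_12; the period length is 12.
So sqrt(1420) = [37; (1, 2, 6, 1, 1, 14, 1, 1, 6, 2, 1, 74)] with period length k = 12.
k is even, so the fundamental solution of x^2 - 1420y^2 = 1 is (p_{k-1}, q_{k-1}) = (p_11, q_11); compute convergents through index 11.
Convergents (p_i = a_i*p_{i-1} + p_{i-2}, q_i = a_i*q_{i-1} + q_{i-2} with p_{-2}=0, p_{-1}=1, q_{-2}=1, q_{-1}=0):
  i=0: a_0=37, p_0 = 37*1 + 0 = 37, q_0 = 37*0 + 1 = 1.
  i=1: a_1=1, p_1 = 1*37 + 1 = 38, q_1 = 1*1 + 0 = 1.
  i=2: a_2=2, p_2 = 2*38 + 37 = 113, q_2 = 2*1 + 1 = 3.
  i=3: a_3=6, p_3 = 6*113 + 38 = 716, q_3 = 6*3 + 1 = 19.
  i=4: a_4=1, p_4 = 1*716 + 113 = 829, q_4 = 1*19 + 3 = 22.
  i=5: a_5=1, p_5 = 1*829 + 716 = 1545, q_5 = 1*22 + 19 = 41.
  i=6: a_6=14, p_6 = 14*1545 + 829 = 22459, q_6 = 14*41 + 22 = 596.
  i=7: a_7=1, p_7 = 1*22459 + 1545 = 24004, q_7 = 1*596 + 41 = 637.
  i=8: a_8=1, p_8 = 1*24004 + 22459 = 46463, q_8 = 1*637 + 596 = 1233.
  i=9: a_9=6, p_9 = 6*46463 + 24004 = 302782, q_9 = 6*1233 + 637 = 8035.
  i=10: a_10=2, p_10 = 2*302782 + 46463 = 652027, q_10 = 2*8035 + 1233 = 17303.
  i=11: a_11=1, p_11 = 1*652027 + 302782 = 954809, q_11 = 1*17303 + 8035 = 25338.
Check: 954809^2 - 1420*25338^2 = 911660226481 - 911660226480 = 1, so (x, y) = (954809, 25338) solves the equation, and by the theorem it is the least positive solution.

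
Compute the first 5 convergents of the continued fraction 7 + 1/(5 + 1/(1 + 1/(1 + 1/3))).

Using the convergent recurrence p_i = a_i*p_{i-1} + p_{i-2}, q_i = a_i*q_{i-1} + q_{i-2} with p_{-2}=0, p_{-1}=1, q_{-2}=1, q_{-1}=0:
  i=0: a_0=7, p_0 = 7*1 + 0 = 7, q_0 = 7*0 + 1 = 1.
  i=1: a_1=5, p_1 = 5*7 + 1 = 36, q_1 = 5*1 + 0 = 5.
  i=2: a_2=1, p_2 = 1*36 + 7 = 43, q_2 = 1*5 + 1 = 6.
  i=3: a_3=1, p_3 = 1*43 + 36 = 79, q_3 = 1*6 + 5 = 11.
  i=4: a_4=3, p_4 = 3*79 + 43 = 280, q_4 = 3*11 + 6 = 39.

7/1, 36/5, 43/6, 79/11, 280/39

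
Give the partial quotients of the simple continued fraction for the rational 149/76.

[1; 1, 24, 3]

Run the Euclidean algorithm on 149 and 76; the successive quotients are the partial quotients a_0, a_1, ... (each step inverts the fractional part left over by the previous one):
  149 = 1*76 + 73, so a_0 = 1.
  76 = 1*73 + 3, so a_1 = 1.
  73 = 24*3 + 1, so a_2 = 24.
  3 = 3*1 + 0, so a_3 = 3.
The remainder reaches 0 after 4 divisions, so the expansion has 4 partial quotients, read off in order.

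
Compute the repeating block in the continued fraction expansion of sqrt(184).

Write x_i = (sqrt(184) + m_i)/d_i with (m_0, d_0) = (0, 1). a_0 = floor(sqrt(184)) = 13, since 13^2 = 169 <= 184 < 196 = 14^2.
Iterate m_{i+1} = d_i*a_i - m_i, d_{i+1} = (184 - m_{i+1}^2)/d_i, a_{i+1} = floor((a_0 + m_{i+1})/d_{i+1}):
  m_1 = 1*13 - 0 = 13, d_1 = (184 - 13^2)/1 = 15/1 = 15, a_1 = floor((13 + 13)/15) = 1.
  m_2 = 15*1 - 13 = 2, d_2 = (184 - 2^2)/15 = 180/15 = 12, a_2 = floor((13 + 2)/12) = 1.
  m_3 = 12*1 - 2 = 10, d_3 = (184 - 10^2)/12 = 84/12 = 7, a_3 = floor((13 + 10)/7) = 3.
  m_4 = 7*3 - 10 = 11, d_4 = (184 - 11^2)/7 = 63/7 = 9, a_4 = floor((13 + 11)/9) = 2.
  m_5 = 9*2 - 11 = 7, d_5 = (184 - 7^2)/9 = 135/9 = 15, a_5 = floor((13 + 7)/15) = 1.
  m_6 = 15*1 - 7 = 8, d_6 = (184 - 8^2)/15 = 120/15 = 8, a_6 = floor((13 + 8)/8) = 2.
  m_7 = 8*2 - 8 = 8, d_7 = (184 - 8^2)/8 = 120/8 = 15, a_7 = floor((13 + 8)/15) = 1.
  m_8 = 15*1 - 8 = 7, d_8 = (184 - 7^2)/15 = 135/15 = 9, a_8 = floor((13 + 7)/9) = 2.
  m_9 = 9*2 - 7 = 11, d_9 = (184 - 11^2)/9 = 63/9 = 7, a_9 = floor((13 + 11)/7) = 3.
  m_10 = 7*3 - 11 = 10, d_10 = (184 - 10^2)/7 = 84/7 = 12, a_10 = floor((13 + 10)/12) = 1.
  m_11 = 12*1 - 10 = 2, d_11 = (184 - 2^2)/12 = 180/12 = 15, a_11 = floor((13 + 2)/15) = 1.
  m_12 = 15*1 - 2 = 13, d_12 = (184 - 13^2)/15 = 15/15 = 1, a_12 = floor((13 + 13)/1) = 26.
  m_13 = 1*26 - 13 = 13, d_13 = (184 - 13^2)/1 = 15/1 = 15: (m_13, d_13) = (m_1, d_1) = (13, 15), so from here the quotients repeat a_1, ..., a_12; the period length is 12.
Hence the expansion of sqrt(184) is a_0 = 13 followed by the repeating block 1, 1, 3, 2, 1, 2, 1, 2, 3, 1, 1, 26 (period 12).

[13; (1, 1, 3, 2, 1, 2, 1, 2, 3, 1, 1, 26)]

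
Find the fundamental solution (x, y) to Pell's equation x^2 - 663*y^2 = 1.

(x, y) = (103, 4)

First expand sqrt(663) as a continued fraction. With x_i = (sqrt(663) + m_i)/d_i and (m_0, d_0) = (0, 1): a_0 = floor(sqrt(663)) = 25, since 25^2 = 625 <= 663 < 676 = 26^2.
Iterate m_{i+1} = d_i*a_i - m_i, d_{i+1} = (663 - m_{i+1}^2)/d_i, a_{i+1} = floor((a_0 + m_{i+1})/d_{i+1}):
  m_1 = 1*25 - 0 = 25, d_1 = (663 - 25^2)/1 = 38/1 = 38, a_1 = floor((25 + 25)/38) = 1.
  m_2 = 38*1 - 25 = 13, d_2 = (663 - 13^2)/38 = 494/38 = 13, a_2 = floor((25 + 13)/13) = 2.
  m_3 = 13*2 - 13 = 13, d_3 = (663 - 13^2)/13 = 494/13 = 38, a_3 = floor((25 + 13)/38) = 1.
  m_4 = 38*1 - 13 = 25, d_4 = (663 - 25^2)/38 = 38/38 = 1, a_4 = floor((25 + 25)/1) = 50.
  m_5 = 1*50 - 25 = 25, d_5 = (663 - 25^2)/1 = 38/1 = 38: (m_5, d_5) = (m_1, d_1) = (25, 38), so from here the quotients repeat a_1, ..., a_4; the period length is 4.
So sqrt(663) = [25; (1, 2, 1, 50)] with period length k = 4.
k is even, so the fundamental solution of x^2 - 663y^2 = 1 is (p_{k-1}, q_{k-1}) = (p_3, q_3); compute convergents through index 3.
Convergents (p_i = a_i*p_{i-1} + p_{i-2}, q_i = a_i*q_{i-1} + q_{i-2} with p_{-2}=0, p_{-1}=1, q_{-2}=1, q_{-1}=0):
  i=0: a_0=25, p_0 = 25*1 + 0 = 25, q_0 = 25*0 + 1 = 1.
  i=1: a_1=1, p_1 = 1*25 + 1 = 26, q_1 = 1*1 + 0 = 1.
  i=2: a_2=2, p_2 = 2*26 + 25 = 77, q_2 = 2*1 + 1 = 3.
  i=3: a_3=1, p_3 = 1*77 + 26 = 103, q_3 = 1*3 + 1 = 4.
Check: 103^2 - 663*4^2 = 10609 - 10608 = 1, so (x, y) = (103, 4) solves the equation, and by the theorem it is the least positive solution.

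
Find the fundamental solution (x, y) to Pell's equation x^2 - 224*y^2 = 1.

First expand sqrt(224) as a continued fraction. With x_i = (sqrt(224) + m_i)/d_i and (m_0, d_0) = (0, 1): a_0 = floor(sqrt(224)) = 14, since 14^2 = 196 <= 224 < 225 = 15^2.
Iterate m_{i+1} = d_i*a_i - m_i, d_{i+1} = (224 - m_{i+1}^2)/d_i, a_{i+1} = floor((a_0 + m_{i+1})/d_{i+1}):
  m_1 = 1*14 - 0 = 14, d_1 = (224 - 14^2)/1 = 28/1 = 28, a_1 = floor((14 + 14)/28) = 1.
  m_2 = 28*1 - 14 = 14, d_2 = (224 - 14^2)/28 = 28/28 = 1, a_2 = floor((14 + 14)/1) = 28.
  m_3 = 1*28 - 14 = 14, d_3 = (224 - 14^2)/1 = 28/1 = 28: (m_3, d_3) = (m_1, d_1) = (14, 28), so from here the quotients repeat a_1, a_2; the period length is 2.
So sqrt(224) = [14; (1, 28)] with period length k = 2.
k is even, so the fundamental solution of x^2 - 224y^2 = 1 is (p_{k-1}, q_{k-1}) = (p_1, q_1); compute convergents through index 1.
Convergents (p_i = a_i*p_{i-1} + p_{i-2}, q_i = a_i*q_{i-1} + q_{i-2} with p_{-2}=0, p_{-1}=1, q_{-2}=1, q_{-1}=0):
  i=0: a_0=14, p_0 = 14*1 + 0 = 14, q_0 = 14*0 + 1 = 1.
  i=1: a_1=1, p_1 = 1*14 + 1 = 15, q_1 = 1*1 + 0 = 1.
Check: 15^2 - 224*1^2 = 225 - 224 = 1, so (x, y) = (15, 1) solves the equation, and by the theorem it is the least positive solution.

(x, y) = (15, 1)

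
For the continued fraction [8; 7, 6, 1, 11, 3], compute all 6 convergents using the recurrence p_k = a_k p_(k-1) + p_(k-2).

Using the convergent recurrence p_i = a_i*p_{i-1} + p_{i-2}, q_i = a_i*q_{i-1} + q_{i-2} with p_{-2}=0, p_{-1}=1, q_{-2}=1, q_{-1}=0:
  i=0: a_0=8, p_0 = 8*1 + 0 = 8, q_0 = 8*0 + 1 = 1.
  i=1: a_1=7, p_1 = 7*8 + 1 = 57, q_1 = 7*1 + 0 = 7.
  i=2: a_2=6, p_2 = 6*57 + 8 = 350, q_2 = 6*7 + 1 = 43.
  i=3: a_3=1, p_3 = 1*350 + 57 = 407, q_3 = 1*43 + 7 = 50.
  i=4: a_4=11, p_4 = 11*407 + 350 = 4827, q_4 = 11*50 + 43 = 593.
  i=5: a_5=3, p_5 = 3*4827 + 407 = 14888, q_5 = 3*593 + 50 = 1829.

8/1, 57/7, 350/43, 407/50, 4827/593, 14888/1829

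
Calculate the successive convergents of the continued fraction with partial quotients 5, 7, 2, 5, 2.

Using the convergent recurrence p_i = a_i*p_{i-1} + p_{i-2}, q_i = a_i*q_{i-1} + q_{i-2} with p_{-2}=0, p_{-1}=1, q_{-2}=1, q_{-1}=0:
  i=0: a_0=5, p_0 = 5*1 + 0 = 5, q_0 = 5*0 + 1 = 1.
  i=1: a_1=7, p_1 = 7*5 + 1 = 36, q_1 = 7*1 + 0 = 7.
  i=2: a_2=2, p_2 = 2*36 + 5 = 77, q_2 = 2*7 + 1 = 15.
  i=3: a_3=5, p_3 = 5*77 + 36 = 421, q_3 = 5*15 + 7 = 82.
  i=4: a_4=2, p_4 = 2*421 + 77 = 919, q_4 = 2*82 + 15 = 179.

5/1, 36/7, 77/15, 421/82, 919/179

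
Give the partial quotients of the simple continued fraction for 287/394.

Run the Euclidean algorithm on 287 and 394; the successive quotients are the partial quotients a_0, a_1, ... (each step inverts the fractional part left over by the previous one):
  287 = 0*394 + 287, so a_0 = 0.
  394 = 1*287 + 107, so a_1 = 1.
  287 = 2*107 + 73, so a_2 = 2.
  107 = 1*73 + 34, so a_3 = 1.
  73 = 2*34 + 5, so a_4 = 2.
  34 = 6*5 + 4, so a_5 = 6.
  5 = 1*4 + 1, so a_6 = 1.
  4 = 4*1 + 0, so a_7 = 4.
The remainder reaches 0 after 8 divisions, so the expansion has 8 partial quotients, read off in order.

[0; 1, 2, 1, 2, 6, 1, 4]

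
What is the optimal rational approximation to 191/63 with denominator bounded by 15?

Expand x = 191/63 as a continued fraction with the Euclidean algorithm:
  191 = 3*63 + 2, so a_0 = 3.
  63 = 31*2 + 1, so a_1 = 31.
  2 = 2*1 + 0, so a_2 = 2.
so x = [3; 31, 2].
Convergents (p_i = a_i*p_{i-1} + p_{i-2}, q_i = a_i*q_{i-1} + q_{i-2} with p_{-2}=0, p_{-1}=1, q_{-2}=1, q_{-1}=0), until the denominator exceeds 15:
  i=0: a_0=3, p_0 = 3*1 + 0 = 3, q_0 = 3*0 + 1 = 1.
  i=1: a_1=31, p_1 = 31*3 + 1 = 94, q_1 = 31*1 + 0 = 31.
q_1 = 31 > 15, so the last convergent with denominator <= 15 is p_0/q_0 = 3/1.
The closest fraction with denominator <= 15 is either p_0/q_0 or the intermediate fraction (k*p_0 + p_{-1})/(k*q_0 + q_{-1}) with the largest k >= 1 whose denominator stays <= 15; these approach x as k grows, and every other convergent or intermediate fraction in range is farther away.
Largest k: floor((15 - q_{-1})/q_0) = floor((15 - 0)/1) = 15 (using the seeds p_{-1} = 1, q_{-1} = 0).
That gives (15*3 + 1)/(15*1 + 0) = 46/15.
Compare the errors: |x - 3/1| = |191*1 - 3*63|/(63*1) = 2/63, and |x - 46/15| = |191*15 - 46*63|/(63*15) = 33/945.
Cross-multiplying, 2*945 = 1890 < 2079 = 33*63, so 2/63 is smaller: the convergent 3/1 is closer to x than 46/15.

3/1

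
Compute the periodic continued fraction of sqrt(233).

Write x_i = (sqrt(233) + m_i)/d_i with (m_0, d_0) = (0, 1). a_0 = floor(sqrt(233)) = 15, since 15^2 = 225 <= 233 < 256 = 16^2.
Iterate m_{i+1} = d_i*a_i - m_i, d_{i+1} = (233 - m_{i+1}^2)/d_i, a_{i+1} = floor((a_0 + m_{i+1})/d_{i+1}):
  m_1 = 1*15 - 0 = 15, d_1 = (233 - 15^2)/1 = 8/1 = 8, a_1 = floor((15 + 15)/8) = 3.
  m_2 = 8*3 - 15 = 9, d_2 = (233 - 9^2)/8 = 152/8 = 19, a_2 = floor((15 + 9)/19) = 1.
  m_3 = 19*1 - 9 = 10, d_3 = (233 - 10^2)/19 = 133/19 = 7, a_3 = floor((15 + 10)/7) = 3.
  m_4 = 7*3 - 10 = 11, d_4 = (233 - 11^2)/7 = 112/7 = 16, a_4 = floor((15 + 11)/16) = 1.
  m_5 = 16*1 - 11 = 5, d_5 = (233 - 5^2)/16 = 208/16 = 13, a_5 = floor((15 + 5)/13) = 1.
  m_6 = 13*1 - 5 = 8, d_6 = (233 - 8^2)/13 = 169/13 = 13, a_6 = floor((15 + 8)/13) = 1.
  m_7 = 13*1 - 8 = 5, d_7 = (233 - 5^2)/13 = 208/13 = 16, a_7 = floor((15 + 5)/16) = 1.
  m_8 = 16*1 - 5 = 11, d_8 = (233 - 11^2)/16 = 112/16 = 7, a_8 = floor((15 + 11)/7) = 3.
  m_9 = 7*3 - 11 = 10, d_9 = (233 - 10^2)/7 = 133/7 = 19, a_9 = floor((15 + 10)/19) = 1.
  m_10 = 19*1 - 10 = 9, d_10 = (233 - 9^2)/19 = 152/19 = 8, a_10 = floor((15 + 9)/8) = 3.
  m_11 = 8*3 - 9 = 15, d_11 = (233 - 15^2)/8 = 8/8 = 1, a_11 = floor((15 + 15)/1) = 30.
  m_12 = 1*30 - 15 = 15, d_12 = (233 - 15^2)/1 = 8/1 = 8: (m_12, d_12) = (m_1, d_1) = (15, 8), so from here the quotients repeat a_1, ..., a_11; the period length is 11.
Hence the expansion of sqrt(233) is a_0 = 15 followed by the repeating block 3, 1, 3, 1, 1, 1, 1, 3, 1, 3, 30 (period 11).

[15; (3, 1, 3, 1, 1, 1, 1, 3, 1, 3, 30)]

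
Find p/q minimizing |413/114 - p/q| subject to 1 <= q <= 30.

Expand x = 413/114 as a continued fraction with the Euclidean algorithm:
  413 = 3*114 + 71, so a_0 = 3.
  114 = 1*71 + 43, so a_1 = 1.
  71 = 1*43 + 28, so a_2 = 1.
  43 = 1*28 + 15, so a_3 = 1.
  28 = 1*15 + 13, so a_4 = 1.
  15 = 1*13 + 2, so a_5 = 1.
  13 = 6*2 + 1, so a_6 = 6.
  2 = 2*1 + 0, so a_7 = 2.
so x = [3; 1, 1, 1, 1, 1, 6, 2].
Convergents (p_i = a_i*p_{i-1} + p_{i-2}, q_i = a_i*q_{i-1} + q_{i-2} with p_{-2}=0, p_{-1}=1, q_{-2}=1, q_{-1}=0), until the denominator exceeds 30:
  i=0: a_0=3, p_0 = 3*1 + 0 = 3, q_0 = 3*0 + 1 = 1.
  i=1: a_1=1, p_1 = 1*3 + 1 = 4, q_1 = 1*1 + 0 = 1.
  i=2: a_2=1, p_2 = 1*4 + 3 = 7, q_2 = 1*1 + 1 = 2.
  i=3: a_3=1, p_3 = 1*7 + 4 = 11, q_3 = 1*2 + 1 = 3.
  i=4: a_4=1, p_4 = 1*11 + 7 = 18, q_4 = 1*3 + 2 = 5.
  i=5: a_5=1, p_5 = 1*18 + 11 = 29, q_5 = 1*5 + 3 = 8.
  i=6: a_6=6, p_6 = 6*29 + 18 = 192, q_6 = 6*8 + 5 = 53.
q_6 = 53 > 30, so the last convergent with denominator <= 30 is p_5/q_5 = 29/8.
The closest fraction with denominator <= 30 is either p_5/q_5 or the intermediate fraction (k*p_5 + p_4)/(k*q_5 + q_4) with the largest k >= 1 whose denominator stays <= 30; these approach x as k grows, and every other convergent or intermediate fraction in range is farther away.
Largest k: floor((30 - q_4)/q_5) = floor((30 - 5)/8) = 3.
That gives (3*29 + 18)/(3*8 + 5) = 105/29.
Compare the errors: |x - 29/8| = |413*8 - 29*114|/(114*8) = 2/912, and |x - 105/29| = |413*29 - 105*114|/(114*29) = 7/3306.
Cross-multiplying, 7*912 = 6384 < 6612 = 2*3306, so 7/3306 is smaller: the intermediate fraction 105/29 is closer to x than 29/8.

105/29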